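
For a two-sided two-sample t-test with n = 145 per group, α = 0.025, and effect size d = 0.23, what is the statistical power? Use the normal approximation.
Power ≈ 0.39

Power calculation (two-sample t-test, normal approximation):
z_β = d · √(n/2) - z_{α/2}
z_β = 0.23 · √(145/2) - 2.241
z_β = 0.23 · 8.515 - 2.241
z_β = -0.283

Power = Φ(z_β) = Φ(-0.283) ≈ 0.389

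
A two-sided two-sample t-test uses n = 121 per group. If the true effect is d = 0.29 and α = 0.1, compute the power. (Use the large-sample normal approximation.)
Power ≈ 0.73

Power calculation (two-sample t-test, normal approximation):
z_β = d · √(n/2) - z_{α/2}
z_β = 0.29 · √(121/2) - 1.645
z_β = 0.29 · 7.778 - 1.645
z_β = 0.611

Power = Φ(z_β) = Φ(0.611) ≈ 0.729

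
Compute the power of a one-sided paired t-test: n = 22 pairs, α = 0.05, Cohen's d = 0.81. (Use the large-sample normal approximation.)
Power ≈ 0.98

Power calculation (paired t-test, normal approximation):
z_β = d · √n - z_α
z_β = 0.81 · √22 - 1.645
z_β = 0.81 · 4.690 - 1.645
z_β = 2.154

Power = Φ(z_β) = Φ(2.154) ≈ 0.984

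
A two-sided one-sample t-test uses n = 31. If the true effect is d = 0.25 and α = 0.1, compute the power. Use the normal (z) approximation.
Power ≈ 0.40

Power calculation (one-sample t-test, normal approximation):
z_β = d · √n - z_{α/2}
z_β = 0.25 · √31 - 1.645
z_β = 0.25 · 5.568 - 1.645
z_β = -0.253

Power = Φ(z_β) = Φ(-0.253) ≈ 0.400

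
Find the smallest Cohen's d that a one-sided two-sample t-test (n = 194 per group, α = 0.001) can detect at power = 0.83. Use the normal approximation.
d ≈ 0.41

Minimum detectable effect (two-sample t-test, normal approximation):
d = (z_α + z_β) / √(n/2)
d = (3.090 + 0.954) / √(194/2)
d = 4.044 / 9.849
d ≈ 0.41

By Cohen's convention (0.2 small / 0.5 medium / 0.8 large): small effect.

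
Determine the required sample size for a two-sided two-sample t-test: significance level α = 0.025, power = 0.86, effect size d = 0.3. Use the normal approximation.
n = 246 per group

Sample size formula (two-sample t-test, normal approximation):
n = 2 · ((z_{α/2} + z_β) / d)²

z_{α/2} = 2.241 (for α = 0.025, two-sided)
z_β = 1.080 (for power = 0.86)
d = 0.3

n = 2 · ((2.241 + 1.080) / 0.3)²
n = 2 · (11.070)²
n ≈ 245.09
Round up to the next whole number: n = 246 per group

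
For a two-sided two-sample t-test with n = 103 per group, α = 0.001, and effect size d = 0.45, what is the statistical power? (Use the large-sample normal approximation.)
Power ≈ 0.48

Power calculation (two-sample t-test, normal approximation):
z_β = d · √(n/2) - z_{α/2}
z_β = 0.45 · √(103/2) - 3.291
z_β = 0.45 · 7.176 - 3.291
z_β = -0.061

Power = Φ(z_β) = Φ(-0.061) ≈ 0.476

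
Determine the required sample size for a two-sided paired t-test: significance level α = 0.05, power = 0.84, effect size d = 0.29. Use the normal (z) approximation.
n = 104 pairs

Sample size formula (paired t-test, normal approximation):
n = ((z_{α/2} + z_β) / d)²

z_{α/2} = 1.960 (for α = 0.05, two-sided)
z_β = 0.994 (for power = 0.84)
d = 0.29

n = ((1.960 + 0.994) / 0.29)²
n = (10.186)²
n ≈ 103.75
Round up to the next whole number: n = 104 pairs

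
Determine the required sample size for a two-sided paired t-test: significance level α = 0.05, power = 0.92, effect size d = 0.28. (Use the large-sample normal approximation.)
n = 145 pairs

Sample size formula (paired t-test, normal approximation):
n = ((z_{α/2} + z_β) / d)²

z_{α/2} = 1.960 (for α = 0.05, two-sided)
z_β = 1.405 (for power = 0.92)
d = 0.28

n = ((1.960 + 1.405) / 0.28)²
n = (12.018)²
n ≈ 144.43
Round up to the next whole number: n = 145 pairs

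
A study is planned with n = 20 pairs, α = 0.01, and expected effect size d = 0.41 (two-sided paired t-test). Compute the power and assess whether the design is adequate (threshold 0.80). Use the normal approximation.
Power ≈ 0.23; the study is underpowered (power < 0.80)

Power calculation (paired t-test, normal approximation):
z_β = d · √n - z_{α/2}
z_β = 0.41 · √20 - 2.576
z_β = 0.41 · 4.472 - 2.576
z_β = -0.742

Power = Φ(z_β) = Φ(-0.742) ≈ 0.229

Effect size d = 0.41 is small by Cohen's convention (0.2/0.5/0.8).

Threshold: power ≥ 0.80 is conventionally adequate.
Power ≈ 0.23 → the study is underpowered (power < 0.80).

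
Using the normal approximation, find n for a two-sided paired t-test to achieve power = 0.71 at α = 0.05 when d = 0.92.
n = 8 pairs

Sample size formula (paired t-test, normal approximation):
n = ((z_{α/2} + z_β) / d)²

z_{α/2} = 1.960 (for α = 0.05, two-sided)
z_β = 0.553 (for power = 0.71)
d = 0.92

n = ((1.960 + 0.553) / 0.92)²
n = (2.732)²
n ≈ 7.46
Round up to the next whole number: n = 8 pairs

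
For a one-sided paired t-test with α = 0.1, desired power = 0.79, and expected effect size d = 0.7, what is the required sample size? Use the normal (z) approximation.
n = 9 pairs

Sample size formula (paired t-test, normal approximation):
n = ((z_α + z_β) / d)²

z_α = 1.282 (for α = 0.1, one-sided)
z_β = 0.806 (for power = 0.79)
d = 0.7

n = ((1.282 + 0.806) / 0.7)²
n = (2.983)²
n ≈ 8.90
Round up to the next whole number: n = 9 pairs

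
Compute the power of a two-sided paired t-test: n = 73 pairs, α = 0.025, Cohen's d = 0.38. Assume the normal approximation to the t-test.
Power ≈ 0.84

Power calculation (paired t-test, normal approximation):
z_β = d · √n - z_{α/2}
z_β = 0.38 · √73 - 2.241
z_β = 0.38 · 8.544 - 2.241
z_β = 1.005

Power = Φ(z_β) = Φ(1.005) ≈ 0.843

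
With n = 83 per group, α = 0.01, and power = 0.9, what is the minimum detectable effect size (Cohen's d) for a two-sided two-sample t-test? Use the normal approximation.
d ≈ 0.60

Minimum detectable effect (two-sample t-test, normal approximation):
d = (z_{α/2} + z_β) / √(n/2)
d = (2.576 + 1.282) / √(83/2)
d = 3.857 / 6.442
d ≈ 0.60

By Cohen's convention (0.2 small / 0.5 medium / 0.8 large): medium effect.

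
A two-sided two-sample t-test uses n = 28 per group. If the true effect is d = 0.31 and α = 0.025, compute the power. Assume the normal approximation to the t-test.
Power ≈ 0.14

Power calculation (two-sample t-test, normal approximation):
z_β = d · √(n/2) - z_{α/2}
z_β = 0.31 · √(28/2) - 2.241
z_β = 0.31 · 3.742 - 2.241
z_β = -1.081

Power = Φ(z_β) = Φ(-1.081) ≈ 0.140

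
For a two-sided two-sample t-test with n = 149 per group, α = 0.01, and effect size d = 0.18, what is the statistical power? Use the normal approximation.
Power ≈ 0.15

Power calculation (two-sample t-test, normal approximation):
z_β = d · √(n/2) - z_{α/2}
z_β = 0.18 · √(149/2) - 2.576
z_β = 0.18 · 8.631 - 2.576
z_β = -1.022

Power = Φ(z_β) = Φ(-1.022) ≈ 0.153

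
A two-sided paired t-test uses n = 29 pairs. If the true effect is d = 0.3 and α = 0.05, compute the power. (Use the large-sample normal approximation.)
Power ≈ 0.37

Power calculation (paired t-test, normal approximation):
z_β = d · √n - z_{α/2}
z_β = 0.3 · √29 - 1.960
z_β = 0.3 · 5.385 - 1.960
z_β = -0.344

Power = Φ(z_β) = Φ(-0.344) ≈ 0.365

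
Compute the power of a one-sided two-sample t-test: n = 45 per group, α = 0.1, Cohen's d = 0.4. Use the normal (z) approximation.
Power ≈ 0.73

Power calculation (two-sample t-test, normal approximation):
z_β = d · √(n/2) - z_α
z_β = 0.4 · √(45/2) - 1.282
z_β = 0.4 · 4.743 - 1.282
z_β = 0.616

Power = Φ(z_β) = Φ(0.616) ≈ 0.731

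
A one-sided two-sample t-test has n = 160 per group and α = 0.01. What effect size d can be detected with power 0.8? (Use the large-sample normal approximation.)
d ≈ 0.35

Minimum detectable effect (two-sample t-test, normal approximation):
d = (z_α + z_β) / √(n/2)
d = (2.326 + 0.842) / √(160/2)
d = 3.168 / 8.944
d ≈ 0.35

By Cohen's convention (0.2 small / 0.5 medium / 0.8 large): small effect.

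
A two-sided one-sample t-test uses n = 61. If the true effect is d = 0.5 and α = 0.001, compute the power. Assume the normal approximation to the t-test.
Power ≈ 0.73

Power calculation (one-sample t-test, normal approximation):
z_β = d · √n - z_{α/2}
z_β = 0.5 · √61 - 3.291
z_β = 0.5 · 7.810 - 3.291
z_β = 0.615

Power = Φ(z_β) = Φ(0.615) ≈ 0.731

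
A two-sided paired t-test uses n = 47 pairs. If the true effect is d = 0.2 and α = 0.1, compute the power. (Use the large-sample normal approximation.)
Power ≈ 0.39

Power calculation (paired t-test, normal approximation):
z_β = d · √n - z_{α/2}
z_β = 0.2 · √47 - 1.645
z_β = 0.2 · 6.856 - 1.645
z_β = -0.274

Power = Φ(z_β) = Φ(-0.274) ≈ 0.392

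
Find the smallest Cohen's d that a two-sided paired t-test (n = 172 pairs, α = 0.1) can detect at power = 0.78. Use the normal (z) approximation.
d ≈ 0.18

Minimum detectable effect (paired t-test, normal approximation):
d = (z_{α/2} + z_β) / √n
d = (1.645 + 0.772) / √172
d = 2.417 / 13.115
d ≈ 0.18

By Cohen's convention (0.2 small / 0.5 medium / 0.8 large): very small effect.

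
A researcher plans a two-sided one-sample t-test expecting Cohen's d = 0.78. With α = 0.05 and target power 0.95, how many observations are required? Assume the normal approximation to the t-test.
n = 22

Sample size formula (one-sample t-test, normal approximation):
n = ((z_{α/2} + z_β) / d)²

z_{α/2} = 1.960 (for α = 0.05, two-sided)
z_β = 1.645 (for power = 0.95)
d = 0.78

n = ((1.960 + 1.645) / 0.78)²
n = (4.622)²
n ≈ 21.36
Round up to the next whole number: n = 22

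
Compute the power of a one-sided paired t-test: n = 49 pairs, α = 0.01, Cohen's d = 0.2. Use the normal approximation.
Power ≈ 0.18

Power calculation (paired t-test, normal approximation):
z_β = d · √n - z_α
z_β = 0.2 · √49 - 2.326
z_β = 0.2 · 7.000 - 2.326
z_β = -0.926

Power = Φ(z_β) = Φ(-0.926) ≈ 0.177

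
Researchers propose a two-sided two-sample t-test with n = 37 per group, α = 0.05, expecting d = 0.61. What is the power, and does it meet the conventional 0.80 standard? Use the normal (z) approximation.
Power ≈ 0.75; the study is underpowered (power < 0.80)

Power calculation (two-sample t-test, normal approximation):
z_β = d · √(n/2) - z_{α/2}
z_β = 0.61 · √(37/2) - 1.960
z_β = 0.61 · 4.301 - 1.960
z_β = 0.664

Power = Φ(z_β) = Φ(0.664) ≈ 0.747

Effect size d = 0.61 is medium by Cohen's convention (0.2/0.5/0.8).

Threshold: power ≥ 0.80 is conventionally adequate.
Power ≈ 0.75 → the study is underpowered (power < 0.80).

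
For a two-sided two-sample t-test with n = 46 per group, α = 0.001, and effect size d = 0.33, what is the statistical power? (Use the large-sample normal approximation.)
Power ≈ 0.04

Power calculation (two-sample t-test, normal approximation):
z_β = d · √(n/2) - z_{α/2}
z_β = 0.33 · √(46/2) - 3.291
z_β = 0.33 · 4.796 - 3.291
z_β = -1.708

Power = Φ(z_β) = Φ(-1.708) ≈ 0.044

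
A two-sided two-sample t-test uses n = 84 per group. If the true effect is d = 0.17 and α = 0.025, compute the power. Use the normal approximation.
Power ≈ 0.13

Power calculation (two-sample t-test, normal approximation):
z_β = d · √(n/2) - z_{α/2}
z_β = 0.17 · √(84/2) - 2.241
z_β = 0.17 · 6.481 - 2.241
z_β = -1.140

Power = Φ(z_β) = Φ(-1.140) ≈ 0.127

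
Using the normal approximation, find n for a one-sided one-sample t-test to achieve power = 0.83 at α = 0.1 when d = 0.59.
n = 15

Sample size formula (one-sample t-test, normal approximation):
n = ((z_α + z_β) / d)²

z_α = 1.282 (for α = 0.1, one-sided)
z_β = 0.954 (for power = 0.83)
d = 0.59

n = ((1.282 + 0.954) / 0.59)²
n = (3.790)²
n ≈ 14.36
Round up to the next whole number: n = 15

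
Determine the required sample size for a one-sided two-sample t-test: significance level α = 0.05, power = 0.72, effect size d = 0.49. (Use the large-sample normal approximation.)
n = 42 per group

Sample size formula (two-sample t-test, normal approximation):
n = 2 · ((z_α + z_β) / d)²

z_α = 1.645 (for α = 0.05, one-sided)
z_β = 0.583 (for power = 0.72)
d = 0.49

n = 2 · ((1.645 + 0.583) / 0.49)²
n = 2 · (4.547)²
n ≈ 41.35
Round up to the next whole number: n = 42 per group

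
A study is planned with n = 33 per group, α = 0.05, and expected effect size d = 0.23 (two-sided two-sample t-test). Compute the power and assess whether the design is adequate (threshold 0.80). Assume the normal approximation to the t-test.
Power ≈ 0.15; the study is underpowered (power < 0.80)

Power calculation (two-sample t-test, normal approximation):
z_β = d · √(n/2) - z_{α/2}
z_β = 0.23 · √(33/2) - 1.960
z_β = 0.23 · 4.062 - 1.960
z_β = -1.026

Power = Φ(z_β) = Φ(-1.026) ≈ 0.153

Effect size d = 0.23 is small by Cohen's convention (0.2/0.5/0.8).

Threshold: power ≥ 0.80 is conventionally adequate.
Power ≈ 0.15 → the study is underpowered (power < 0.80).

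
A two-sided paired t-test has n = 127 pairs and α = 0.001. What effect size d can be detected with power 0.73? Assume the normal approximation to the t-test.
d ≈ 0.35

Minimum detectable effect (paired t-test, normal approximation):
d = (z_{α/2} + z_β) / √n
d = (3.291 + 0.613) / √127
d = 3.903 / 11.269
d ≈ 0.35

By Cohen's convention (0.2 small / 0.5 medium / 0.8 large): small effect.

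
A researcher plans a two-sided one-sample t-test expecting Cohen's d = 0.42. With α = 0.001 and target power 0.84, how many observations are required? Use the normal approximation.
n = 105

Sample size formula (one-sample t-test, normal approximation):
n = ((z_{α/2} + z_β) / d)²

z_{α/2} = 3.291 (for α = 0.001, two-sided)
z_β = 0.994 (for power = 0.84)
d = 0.42

n = ((3.291 + 0.994) / 0.42)²
n = (10.202)²
n ≈ 104.08
Round up to the next whole number: n = 105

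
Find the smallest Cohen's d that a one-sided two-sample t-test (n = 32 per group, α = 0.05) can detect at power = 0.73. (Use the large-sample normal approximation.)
d ≈ 0.56

Minimum detectable effect (two-sample t-test, normal approximation):
d = (z_α + z_β) / √(n/2)
d = (1.645 + 0.613) / √(32/2)
d = 2.258 / 4.000
d ≈ 0.56

By Cohen's convention (0.2 small / 0.5 medium / 0.8 large): medium effect.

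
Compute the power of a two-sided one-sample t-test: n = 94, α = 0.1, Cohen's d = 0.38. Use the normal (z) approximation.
Power ≈ 0.98

Power calculation (one-sample t-test, normal approximation):
z_β = d · √n - z_{α/2}
z_β = 0.38 · √94 - 1.645
z_β = 0.38 · 9.695 - 1.645
z_β = 2.039

Power = Φ(z_β) = Φ(2.039) ≈ 0.979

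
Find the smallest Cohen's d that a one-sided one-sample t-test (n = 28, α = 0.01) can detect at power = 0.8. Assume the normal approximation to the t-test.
d ≈ 0.60

Minimum detectable effect (one-sample t-test, normal approximation):
d = (z_α + z_β) / √n
d = (2.326 + 0.842) / √28
d = 3.168 / 5.292
d ≈ 0.60

By Cohen's convention (0.2 small / 0.5 medium / 0.8 large): medium effect.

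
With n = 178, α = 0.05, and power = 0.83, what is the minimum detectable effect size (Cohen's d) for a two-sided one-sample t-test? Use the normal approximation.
d ≈ 0.22

Minimum detectable effect (one-sample t-test, normal approximation):
d = (z_{α/2} + z_β) / √n
d = (1.960 + 0.954) / √178
d = 2.914 / 13.342
d ≈ 0.22

By Cohen's convention (0.2 small / 0.5 medium / 0.8 large): small effect.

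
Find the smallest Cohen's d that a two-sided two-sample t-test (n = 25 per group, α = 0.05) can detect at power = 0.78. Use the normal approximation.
d ≈ 0.77

Minimum detectable effect (two-sample t-test, normal approximation):
d = (z_{α/2} + z_β) / √(n/2)
d = (1.960 + 0.772) / √(25/2)
d = 2.732 / 3.536
d ≈ 0.77

By Cohen's convention (0.2 small / 0.5 medium / 0.8 large): medium effect.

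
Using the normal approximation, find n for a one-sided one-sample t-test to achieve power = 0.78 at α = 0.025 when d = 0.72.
n = 15

Sample size formula (one-sample t-test, normal approximation):
n = ((z_α + z_β) / d)²

z_α = 1.960 (for α = 0.025, one-sided)
z_β = 0.772 (for power = 0.78)
d = 0.72

n = ((1.960 + 0.772) / 0.72)²
n = (3.794)²
n ≈ 14.39
Round up to the next whole number: n = 15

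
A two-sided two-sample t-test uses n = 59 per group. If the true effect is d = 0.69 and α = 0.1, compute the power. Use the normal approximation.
Power ≈ 0.98

Power calculation (two-sample t-test, normal approximation):
z_β = d · √(n/2) - z_{α/2}
z_β = 0.69 · √(59/2) - 1.645
z_β = 0.69 · 5.431 - 1.645
z_β = 2.103

Power = Φ(z_β) = Φ(2.103) ≈ 0.982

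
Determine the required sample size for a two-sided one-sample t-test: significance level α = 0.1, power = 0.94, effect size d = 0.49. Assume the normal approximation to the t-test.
n = 43

Sample size formula (one-sample t-test, normal approximation):
n = ((z_{α/2} + z_β) / d)²

z_{α/2} = 1.645 (for α = 0.1, two-sided)
z_β = 1.555 (for power = 0.94)
d = 0.49

n = ((1.645 + 1.555) / 0.49)²
n = (6.531)²
n ≈ 42.65
Round up to the next whole number: n = 43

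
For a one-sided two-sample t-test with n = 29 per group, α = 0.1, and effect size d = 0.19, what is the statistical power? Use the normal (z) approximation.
Power ≈ 0.29

Power calculation (two-sample t-test, normal approximation):
z_β = d · √(n/2) - z_α
z_β = 0.19 · √(29/2) - 1.282
z_β = 0.19 · 3.808 - 1.282
z_β = -0.558

Power = Φ(z_β) = Φ(-0.558) ≈ 0.288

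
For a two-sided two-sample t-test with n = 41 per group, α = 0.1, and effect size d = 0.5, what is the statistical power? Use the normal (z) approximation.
Power ≈ 0.73

Power calculation (two-sample t-test, normal approximation):
z_β = d · √(n/2) - z_{α/2}
z_β = 0.5 · √(41/2) - 1.645
z_β = 0.5 · 4.528 - 1.645
z_β = 0.619

Power = Φ(z_β) = Φ(0.619) ≈ 0.732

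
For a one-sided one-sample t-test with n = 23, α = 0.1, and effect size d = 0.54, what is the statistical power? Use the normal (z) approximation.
Power ≈ 0.90

Power calculation (one-sample t-test, normal approximation):
z_β = d · √n - z_α
z_β = 0.54 · √23 - 1.282
z_β = 0.54 · 4.796 - 1.282
z_β = 1.308

Power = Φ(z_β) = Φ(1.308) ≈ 0.905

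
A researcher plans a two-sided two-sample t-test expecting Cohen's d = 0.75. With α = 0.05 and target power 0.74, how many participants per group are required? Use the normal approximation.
n = 25 per group

Sample size formula (two-sample t-test, normal approximation):
n = 2 · ((z_{α/2} + z_β) / d)²

z_{α/2} = 1.960 (for α = 0.05, two-sided)
z_β = 0.643 (for power = 0.74)
d = 0.75

n = 2 · ((1.960 + 0.643) / 0.75)²
n = 2 · (3.471)²
n ≈ 24.10
Round up to the next whole number: n = 25 per group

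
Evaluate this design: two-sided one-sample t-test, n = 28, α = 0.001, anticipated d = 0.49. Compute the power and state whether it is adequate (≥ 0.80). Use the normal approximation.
Power ≈ 0.24; the study is underpowered (power < 0.80)

Power calculation (one-sample t-test, normal approximation):
z_β = d · √n - z_{α/2}
z_β = 0.49 · √28 - 3.291
z_β = 0.49 · 5.292 - 3.291
z_β = -0.698

Power = Φ(z_β) = Φ(-0.698) ≈ 0.243

Effect size d = 0.49 is small by Cohen's convention (0.2/0.5/0.8).

Threshold: power ≥ 0.80 is conventionally adequate.
Power ≈ 0.24 → the study is underpowered (power < 0.80).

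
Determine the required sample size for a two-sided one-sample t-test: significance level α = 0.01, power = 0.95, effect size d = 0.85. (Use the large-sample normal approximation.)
n = 25

Sample size formula (one-sample t-test, normal approximation):
n = ((z_{α/2} + z_β) / d)²

z_{α/2} = 2.576 (for α = 0.01, two-sided)
z_β = 1.645 (for power = 0.95)
d = 0.85

n = ((2.576 + 1.645) / 0.85)²
n = (4.966)²
n ≈ 24.66
Round up to the next whole number: n = 25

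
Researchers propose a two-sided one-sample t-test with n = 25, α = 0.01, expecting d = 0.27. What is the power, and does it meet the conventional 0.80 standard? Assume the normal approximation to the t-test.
Power ≈ 0.11; the study is underpowered (power < 0.80)

Power calculation (one-sample t-test, normal approximation):
z_β = d · √n - z_{α/2}
z_β = 0.27 · √25 - 2.576
z_β = 0.27 · 5.000 - 2.576
z_β = -1.226

Power = Φ(z_β) = Φ(-1.226) ≈ 0.110

Effect size d = 0.27 is small by Cohen's convention (0.2/0.5/0.8).

Threshold: power ≥ 0.80 is conventionally adequate.
Power ≈ 0.11 → the study is underpowered (power < 0.80).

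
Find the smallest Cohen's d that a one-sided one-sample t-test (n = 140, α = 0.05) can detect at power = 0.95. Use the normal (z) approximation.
d ≈ 0.28

Minimum detectable effect (one-sample t-test, normal approximation):
d = (z_α + z_β) / √n
d = (1.645 + 1.645) / √140
d = 3.290 / 11.832
d ≈ 0.28

By Cohen's convention (0.2 small / 0.5 medium / 0.8 large): small effect.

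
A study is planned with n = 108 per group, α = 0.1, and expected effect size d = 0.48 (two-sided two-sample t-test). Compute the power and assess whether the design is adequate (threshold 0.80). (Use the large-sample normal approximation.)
Power ≈ 0.97; the study is adequately powered (power ≥ 0.80)

Power calculation (two-sample t-test, normal approximation):
z_β = d · √(n/2) - z_{α/2}
z_β = 0.48 · √(108/2) - 1.645
z_β = 0.48 · 7.348 - 1.645
z_β = 1.882

Power = Φ(z_β) = Φ(1.882) ≈ 0.970

Effect size d = 0.48 is small by Cohen's convention (0.2/0.5/0.8).

Threshold: power ≥ 0.80 is conventionally adequate.
Power ≈ 0.97 → the study is adequately powered (power ≥ 0.80).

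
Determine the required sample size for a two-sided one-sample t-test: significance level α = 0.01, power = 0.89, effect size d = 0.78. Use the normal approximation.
n = 24

Sample size formula (one-sample t-test, normal approximation):
n = ((z_{α/2} + z_β) / d)²

z_{α/2} = 2.576 (for α = 0.01, two-sided)
z_β = 1.227 (for power = 0.89)
d = 0.78

n = ((2.576 + 1.227) / 0.78)²
n = (4.876)²
n ≈ 23.78
Round up to the next whole number: n = 24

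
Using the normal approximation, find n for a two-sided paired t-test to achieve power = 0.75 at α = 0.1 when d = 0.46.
n = 26 pairs

Sample size formula (paired t-test, normal approximation):
n = ((z_{α/2} + z_β) / d)²

z_{α/2} = 1.645 (for α = 0.1, two-sided)
z_β = 0.674 (for power = 0.75)
d = 0.46

n = ((1.645 + 0.674) / 0.46)²
n = (5.041)²
n ≈ 25.41
Round up to the next whole number: n = 26 pairs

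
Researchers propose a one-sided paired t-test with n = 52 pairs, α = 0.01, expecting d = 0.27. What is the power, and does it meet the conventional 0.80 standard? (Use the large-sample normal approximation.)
Power ≈ 0.35; the study is underpowered (power < 0.80)

Power calculation (paired t-test, normal approximation):
z_β = d · √n - z_α
z_β = 0.27 · √52 - 2.326
z_β = 0.27 · 7.211 - 2.326
z_β = -0.379

Power = Φ(z_β) = Φ(-0.379) ≈ 0.352

Effect size d = 0.27 is small by Cohen's convention (0.2/0.5/0.8).

Threshold: power ≥ 0.80 is conventionally adequate.
Power ≈ 0.35 → the study is underpowered (power < 0.80).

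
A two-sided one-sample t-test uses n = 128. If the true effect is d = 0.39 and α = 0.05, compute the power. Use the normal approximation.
Power ≈ 0.99

Power calculation (one-sample t-test, normal approximation):
z_β = d · √n - z_{α/2}
z_β = 0.39 · √128 - 1.960
z_β = 0.39 · 11.314 - 1.960
z_β = 2.452

Power = Φ(z_β) = Φ(2.452) ≈ 0.993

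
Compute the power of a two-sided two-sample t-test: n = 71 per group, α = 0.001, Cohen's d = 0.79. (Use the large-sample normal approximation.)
Power ≈ 0.92

Power calculation (two-sample t-test, normal approximation):
z_β = d · √(n/2) - z_{α/2}
z_β = 0.79 · √(71/2) - 3.291
z_β = 0.79 · 5.958 - 3.291
z_β = 1.416

Power = Φ(z_β) = Φ(1.416) ≈ 0.922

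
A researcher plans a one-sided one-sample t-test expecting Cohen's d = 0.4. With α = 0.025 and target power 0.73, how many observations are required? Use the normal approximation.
n = 42

Sample size formula (one-sample t-test, normal approximation):
n = ((z_α + z_β) / d)²

z_α = 1.960 (for α = 0.025, one-sided)
z_β = 0.613 (for power = 0.73)
d = 0.4

n = ((1.960 + 0.613) / 0.4)²
n = (6.433)²
n ≈ 41.38
Round up to the next whole number: n = 42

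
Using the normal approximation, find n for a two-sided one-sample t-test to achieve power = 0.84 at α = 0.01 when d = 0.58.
n = 38

Sample size formula (one-sample t-test, normal approximation):
n = ((z_{α/2} + z_β) / d)²

z_{α/2} = 2.576 (for α = 0.01, two-sided)
z_β = 0.994 (for power = 0.84)
d = 0.58

n = ((2.576 + 0.994) / 0.58)²
n = (6.155)²
n ≈ 37.88
Round up to the next whole number: n = 38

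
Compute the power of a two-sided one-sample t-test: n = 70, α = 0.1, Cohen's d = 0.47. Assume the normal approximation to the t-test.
Power ≈ 0.99

Power calculation (one-sample t-test, normal approximation):
z_β = d · √n - z_{α/2}
z_β = 0.47 · √70 - 1.645
z_β = 0.47 · 8.367 - 1.645
z_β = 2.287

Power = Φ(z_β) = Φ(2.287) ≈ 0.989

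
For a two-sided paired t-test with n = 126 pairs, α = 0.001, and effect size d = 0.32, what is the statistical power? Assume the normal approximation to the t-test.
Power ≈ 0.62

Power calculation (paired t-test, normal approximation):
z_β = d · √n - z_{α/2}
z_β = 0.32 · √126 - 3.291
z_β = 0.32 · 11.225 - 3.291
z_β = 0.301

Power = Φ(z_β) = Φ(0.301) ≈ 0.618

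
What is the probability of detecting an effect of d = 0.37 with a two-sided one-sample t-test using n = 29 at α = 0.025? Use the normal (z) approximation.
Power ≈ 0.40

Power calculation (one-sample t-test, normal approximation):
z_β = d · √n - z_{α/2}
z_β = 0.37 · √29 - 2.241
z_β = 0.37 · 5.385 - 2.241
z_β = -0.249

Power = Φ(z_β) = Φ(-0.249) ≈ 0.402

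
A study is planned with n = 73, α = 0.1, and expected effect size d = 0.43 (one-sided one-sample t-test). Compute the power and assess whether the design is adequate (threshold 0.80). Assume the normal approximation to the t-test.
Power ≈ 0.99; the study is adequately powered (power ≥ 0.80)

Power calculation (one-sample t-test, normal approximation):
z_β = d · √n - z_α
z_β = 0.43 · √73 - 1.282
z_β = 0.43 · 8.544 - 1.282
z_β = 2.392

Power = Φ(z_β) = Φ(2.392) ≈ 0.992

Effect size d = 0.43 is small by Cohen's convention (0.2/0.5/0.8).

Threshold: power ≥ 0.80 is conventionally adequate.
Power ≈ 0.99 → the study is adequately powered (power ≥ 0.80).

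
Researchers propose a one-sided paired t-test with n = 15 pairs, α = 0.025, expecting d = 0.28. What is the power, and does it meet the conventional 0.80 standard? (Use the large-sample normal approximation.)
Power ≈ 0.19; the study is underpowered (power < 0.80)

Power calculation (paired t-test, normal approximation):
z_β = d · √n - z_α
z_β = 0.28 · √15 - 1.960
z_β = 0.28 · 3.873 - 1.960
z_β = -0.876

Power = Φ(z_β) = Φ(-0.876) ≈ 0.191

Effect size d = 0.28 is small by Cohen's convention (0.2/0.5/0.8).

Threshold: power ≥ 0.80 is conventionally adequate.
Power ≈ 0.19 → the study is underpowered (power < 0.80).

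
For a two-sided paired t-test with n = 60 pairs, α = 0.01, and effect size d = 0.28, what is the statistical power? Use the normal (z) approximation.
Power ≈ 0.34

Power calculation (paired t-test, normal approximation):
z_β = d · √n - z_{α/2}
z_β = 0.28 · √60 - 2.576
z_β = 0.28 · 7.746 - 2.576
z_β = -0.407

Power = Φ(z_β) = Φ(-0.407) ≈ 0.342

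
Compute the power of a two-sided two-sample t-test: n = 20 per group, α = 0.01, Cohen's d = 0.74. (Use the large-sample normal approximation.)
Power ≈ 0.41

Power calculation (two-sample t-test, normal approximation):
z_β = d · √(n/2) - z_{α/2}
z_β = 0.74 · √(20/2) - 2.576
z_β = 0.74 · 3.162 - 2.576
z_β = -0.236

Power = Φ(z_β) = Φ(-0.236) ≈ 0.407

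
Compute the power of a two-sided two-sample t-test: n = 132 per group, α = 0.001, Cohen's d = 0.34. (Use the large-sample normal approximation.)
Power ≈ 0.30

Power calculation (two-sample t-test, normal approximation):
z_β = d · √(n/2) - z_{α/2}
z_β = 0.34 · √(132/2) - 3.291
z_β = 0.34 · 8.124 - 3.291
z_β = -0.528

Power = Φ(z_β) = Φ(-0.528) ≈ 0.299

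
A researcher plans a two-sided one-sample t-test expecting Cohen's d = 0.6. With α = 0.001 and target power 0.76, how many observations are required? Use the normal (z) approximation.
n = 45

Sample size formula (one-sample t-test, normal approximation):
n = ((z_{α/2} + z_β) / d)²

z_{α/2} = 3.291 (for α = 0.001, two-sided)
z_β = 0.706 (for power = 0.76)
d = 0.6

n = ((3.291 + 0.706) / 0.6)²
n = (6.662)²
n ≈ 44.38
Round up to the next whole number: n = 45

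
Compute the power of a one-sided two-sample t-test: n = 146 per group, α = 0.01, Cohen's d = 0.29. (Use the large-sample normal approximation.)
Power ≈ 0.56

Power calculation (two-sample t-test, normal approximation):
z_β = d · √(n/2) - z_α
z_β = 0.29 · √(146/2) - 2.326
z_β = 0.29 · 8.544 - 2.326
z_β = 0.151

Power = Φ(z_β) = Φ(0.151) ≈ 0.560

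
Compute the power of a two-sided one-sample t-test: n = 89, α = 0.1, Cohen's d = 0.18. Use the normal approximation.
Power ≈ 0.52

Power calculation (one-sample t-test, normal approximation):
z_β = d · √n - z_{α/2}
z_β = 0.18 · √89 - 1.645
z_β = 0.18 · 9.434 - 1.645
z_β = 0.053

Power = Φ(z_β) = Φ(0.053) ≈ 0.521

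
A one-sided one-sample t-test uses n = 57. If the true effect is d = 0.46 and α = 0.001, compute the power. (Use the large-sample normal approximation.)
Power ≈ 0.65

Power calculation (one-sample t-test, normal approximation):
z_β = d · √n - z_α
z_β = 0.46 · √57 - 3.090
z_β = 0.46 · 7.550 - 3.090
z_β = 0.383

Power = Φ(z_β) = Φ(0.383) ≈ 0.649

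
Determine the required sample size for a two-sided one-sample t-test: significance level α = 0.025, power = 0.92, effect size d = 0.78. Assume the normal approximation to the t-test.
n = 22

Sample size formula (one-sample t-test, normal approximation):
n = ((z_{α/2} + z_β) / d)²

z_{α/2} = 2.241 (for α = 0.025, two-sided)
z_β = 1.405 (for power = 0.92)
d = 0.78

n = ((2.241 + 1.405) / 0.78)²
n = (4.674)²
n ≈ 21.85
Round up to the next whole number: n = 22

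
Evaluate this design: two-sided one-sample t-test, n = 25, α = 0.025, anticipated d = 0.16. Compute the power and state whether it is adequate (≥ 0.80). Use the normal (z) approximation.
Power ≈ 0.07; the study is underpowered (power < 0.80)

Power calculation (one-sample t-test, normal approximation):
z_β = d · √n - z_{α/2}
z_β = 0.16 · √25 - 2.241
z_β = 0.16 · 5.000 - 2.241
z_β = -1.441

Power = Φ(z_β) = Φ(-1.441) ≈ 0.075

Effect size d = 0.16 is very small by Cohen's convention (0.2/0.5/0.8).

Threshold: power ≥ 0.80 is conventionally adequate.
Power ≈ 0.07 → the study is underpowered (power < 0.80).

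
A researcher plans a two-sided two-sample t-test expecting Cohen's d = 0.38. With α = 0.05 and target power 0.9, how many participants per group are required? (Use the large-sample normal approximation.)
n = 146 per group

Sample size formula (two-sample t-test, normal approximation):
n = 2 · ((z_{α/2} + z_β) / d)²

z_{α/2} = 1.960 (for α = 0.05, two-sided)
z_β = 1.282 (for power = 0.9)
d = 0.38

n = 2 · ((1.960 + 1.282) / 0.38)²
n = 2 · (8.532)²
n ≈ 145.59
Round up to the next whole number: n = 146 per group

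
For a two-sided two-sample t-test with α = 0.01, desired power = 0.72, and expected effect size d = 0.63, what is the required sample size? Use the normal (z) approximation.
n = 51 per group

Sample size formula (two-sample t-test, normal approximation):
n = 2 · ((z_{α/2} + z_β) / d)²

z_{α/2} = 2.576 (for α = 0.01, two-sided)
z_β = 0.583 (for power = 0.72)
d = 0.63

n = 2 · ((2.576 + 0.583) / 0.63)²
n = 2 · (5.014)²
n ≈ 50.28
Round up to the next whole number: n = 51 per group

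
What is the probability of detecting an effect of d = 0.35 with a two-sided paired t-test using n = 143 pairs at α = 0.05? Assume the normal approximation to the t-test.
Power ≈ 0.99

Power calculation (paired t-test, normal approximation):
z_β = d · √n - z_{α/2}
z_β = 0.35 · √143 - 1.960
z_β = 0.35 · 11.958 - 1.960
z_β = 2.225

Power = Φ(z_β) = Φ(2.225) ≈ 0.987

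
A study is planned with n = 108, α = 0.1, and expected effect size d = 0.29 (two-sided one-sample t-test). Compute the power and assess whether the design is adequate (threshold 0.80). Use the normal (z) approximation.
Power ≈ 0.91; the study is adequately powered (power ≥ 0.80)

Power calculation (one-sample t-test, normal approximation):
z_β = d · √n - z_{α/2}
z_β = 0.29 · √108 - 1.645
z_β = 0.29 · 10.392 - 1.645
z_β = 1.369

Power = Φ(z_β) = Φ(1.369) ≈ 0.914

Effect size d = 0.29 is small by Cohen's convention (0.2/0.5/0.8).

Threshold: power ≥ 0.80 is conventionally adequate.
Power ≈ 0.91 → the study is adequately powered (power ≥ 0.80).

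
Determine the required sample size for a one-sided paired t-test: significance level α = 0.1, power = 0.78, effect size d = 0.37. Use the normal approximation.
n = 31 pairs

Sample size formula (paired t-test, normal approximation):
n = ((z_α + z_β) / d)²

z_α = 1.282 (for α = 0.1, one-sided)
z_β = 0.772 (for power = 0.78)
d = 0.37

n = ((1.282 + 0.772) / 0.37)²
n = (5.551)²
n ≈ 30.81
Round up to the next whole number: n = 31 pairs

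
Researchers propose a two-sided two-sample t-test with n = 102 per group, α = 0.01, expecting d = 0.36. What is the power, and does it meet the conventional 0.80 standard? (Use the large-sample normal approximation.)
Power ≈ 0.50; the study is underpowered (power < 0.80)

Power calculation (two-sample t-test, normal approximation):
z_β = d · √(n/2) - z_{α/2}
z_β = 0.36 · √(102/2) - 2.576
z_β = 0.36 · 7.141 - 2.576
z_β = -0.005

Power = Φ(z_β) = Φ(-0.005) ≈ 0.498

Effect size d = 0.36 is small by Cohen's convention (0.2/0.5/0.8).

Threshold: power ≥ 0.80 is conventionally adequate.
Power ≈ 0.50 → the study is underpowered (power < 0.80).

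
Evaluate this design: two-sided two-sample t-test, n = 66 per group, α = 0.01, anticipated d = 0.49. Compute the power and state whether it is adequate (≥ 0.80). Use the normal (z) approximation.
Power ≈ 0.59; the study is underpowered (power < 0.80)

Power calculation (two-sample t-test, normal approximation):
z_β = d · √(n/2) - z_{α/2}
z_β = 0.49 · √(66/2) - 2.576
z_β = 0.49 · 5.745 - 2.576
z_β = 0.239

Power = Φ(z_β) = Φ(0.239) ≈ 0.594

Effect size d = 0.49 is small by Cohen's convention (0.2/0.5/0.8).

Threshold: power ≥ 0.80 is conventionally adequate.
Power ≈ 0.59 → the study is underpowered (power < 0.80).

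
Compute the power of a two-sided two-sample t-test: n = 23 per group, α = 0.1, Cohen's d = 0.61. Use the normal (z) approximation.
Power ≈ 0.66

Power calculation (two-sample t-test, normal approximation):
z_β = d · √(n/2) - z_{α/2}
z_β = 0.61 · √(23/2) - 1.645
z_β = 0.61 · 3.391 - 1.645
z_β = 0.424

Power = Φ(z_β) = Φ(0.424) ≈ 0.664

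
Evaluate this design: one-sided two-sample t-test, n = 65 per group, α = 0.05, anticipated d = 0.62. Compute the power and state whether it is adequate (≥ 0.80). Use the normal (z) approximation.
Power ≈ 0.97; the study is adequately powered (power ≥ 0.80)

Power calculation (two-sample t-test, normal approximation):
z_β = d · √(n/2) - z_α
z_β = 0.62 · √(65/2) - 1.645
z_β = 0.62 · 5.701 - 1.645
z_β = 1.890

Power = Φ(z_β) = Φ(1.890) ≈ 0.971

Effect size d = 0.62 is medium by Cohen's convention (0.2/0.5/0.8).

Threshold: power ≥ 0.80 is conventionally adequate.
Power ≈ 0.97 → the study is adequately powered (power ≥ 0.80).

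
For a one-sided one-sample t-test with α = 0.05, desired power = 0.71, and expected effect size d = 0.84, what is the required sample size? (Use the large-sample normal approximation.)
n = 7

Sample size formula (one-sample t-test, normal approximation):
n = ((z_α + z_β) / d)²

z_α = 1.645 (for α = 0.05, one-sided)
z_β = 0.553 (for power = 0.71)
d = 0.84

n = ((1.645 + 0.553) / 0.84)²
n = (2.617)²
n ≈ 6.85
Round up to the next whole number: n = 7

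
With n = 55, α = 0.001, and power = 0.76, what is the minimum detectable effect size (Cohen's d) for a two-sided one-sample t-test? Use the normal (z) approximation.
d ≈ 0.54

Minimum detectable effect (one-sample t-test, normal approximation):
d = (z_{α/2} + z_β) / √n
d = (3.291 + 0.706) / √55
d = 3.997 / 7.416
d ≈ 0.54

By Cohen's convention (0.2 small / 0.5 medium / 0.8 large): medium effect.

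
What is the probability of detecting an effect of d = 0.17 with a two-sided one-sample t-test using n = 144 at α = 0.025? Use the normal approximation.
Power ≈ 0.42

Power calculation (one-sample t-test, normal approximation):
z_β = d · √n - z_{α/2}
z_β = 0.17 · √144 - 2.241
z_β = 0.17 · 12.000 - 2.241
z_β = -0.201

Power = Φ(z_β) = Φ(-0.201) ≈ 0.420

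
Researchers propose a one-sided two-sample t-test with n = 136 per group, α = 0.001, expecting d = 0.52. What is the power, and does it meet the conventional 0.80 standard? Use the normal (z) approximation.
Power ≈ 0.88; the study is adequately powered (power ≥ 0.80)

Power calculation (two-sample t-test, normal approximation):
z_β = d · √(n/2) - z_α
z_β = 0.52 · √(136/2) - 3.090
z_β = 0.52 · 8.246 - 3.090
z_β = 1.198

Power = Φ(z_β) = Φ(1.198) ≈ 0.885

Effect size d = 0.52 is medium by Cohen's convention (0.2/0.5/0.8).

Threshold: power ≥ 0.80 is conventionally adequate.
Power ≈ 0.88 → the study is adequately powered (power ≥ 0.80).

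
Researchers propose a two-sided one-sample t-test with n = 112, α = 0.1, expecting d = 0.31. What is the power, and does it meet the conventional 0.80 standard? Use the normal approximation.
Power ≈ 0.95; the study is adequately powered (power ≥ 0.80)

Power calculation (one-sample t-test, normal approximation):
z_β = d · √n - z_{α/2}
z_β = 0.31 · √112 - 1.645
z_β = 0.31 · 10.583 - 1.645
z_β = 1.636

Power = Φ(z_β) = Φ(1.636) ≈ 0.949

Effect size d = 0.31 is small by Cohen's convention (0.2/0.5/0.8).

Threshold: power ≥ 0.80 is conventionally adequate.
Power ≈ 0.95 → the study is adequately powered (power ≥ 0.80).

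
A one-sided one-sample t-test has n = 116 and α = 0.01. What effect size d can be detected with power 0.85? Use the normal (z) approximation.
d ≈ 0.31

Minimum detectable effect (one-sample t-test, normal approximation):
d = (z_α + z_β) / √n
d = (2.326 + 1.036) / √116
d = 3.363 / 10.770
d ≈ 0.31

By Cohen's convention (0.2 small / 0.5 medium / 0.8 large): small effect.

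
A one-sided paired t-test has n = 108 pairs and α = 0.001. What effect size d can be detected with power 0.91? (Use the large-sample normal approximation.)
d ≈ 0.43

Minimum detectable effect (paired t-test, normal approximation):
d = (z_α + z_β) / √n
d = (3.090 + 1.341) / √108
d = 4.431 / 10.392
d ≈ 0.43

By Cohen's convention (0.2 small / 0.5 medium / 0.8 large): small effect.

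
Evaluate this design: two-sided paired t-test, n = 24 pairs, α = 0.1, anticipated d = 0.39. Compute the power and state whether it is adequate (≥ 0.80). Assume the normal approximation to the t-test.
Power ≈ 0.60; the study is underpowered (power < 0.80)

Power calculation (paired t-test, normal approximation):
z_β = d · √n - z_{α/2}
z_β = 0.39 · √24 - 1.645
z_β = 0.39 · 4.899 - 1.645
z_β = 0.266

Power = Φ(z_β) = Φ(0.266) ≈ 0.605

Effect size d = 0.39 is small by Cohen's convention (0.2/0.5/0.8).

Threshold: power ≥ 0.80 is conventionally adequate.
Power ≈ 0.60 → the study is underpowered (power < 0.80).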